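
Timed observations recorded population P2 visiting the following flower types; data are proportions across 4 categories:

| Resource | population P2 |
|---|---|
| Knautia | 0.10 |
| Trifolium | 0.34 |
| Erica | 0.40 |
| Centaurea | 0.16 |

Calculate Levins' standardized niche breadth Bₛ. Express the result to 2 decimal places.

Σpᵢ² = 0.10² + 0.34² + 0.40² + 0.16² = 0.0100 + 0.1156 + 0.1600 + 0.0256 = 0.3112
B = 1 / 0.3112 = 3.2134
Bₛ = (B − 1)/(n − 1) = (3.2134 − 1)/(4 − 1) = 2.2134/3 = 0.7378

0.74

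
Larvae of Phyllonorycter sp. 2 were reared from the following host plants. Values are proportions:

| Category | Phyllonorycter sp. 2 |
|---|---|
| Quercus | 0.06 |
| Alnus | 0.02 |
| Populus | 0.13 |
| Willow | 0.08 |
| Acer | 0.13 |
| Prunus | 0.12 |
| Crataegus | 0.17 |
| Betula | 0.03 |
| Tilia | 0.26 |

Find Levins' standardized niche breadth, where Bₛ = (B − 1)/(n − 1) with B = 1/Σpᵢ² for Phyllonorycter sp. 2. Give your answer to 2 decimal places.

0.68

Σpᵢ² = 0.06² + 0.02² + 0.13² + 0.08² + 0.13² + 0.12² + 0.17² + 0.03² + 0.26² = 0.0036 + 0.0004 + 0.0169 + 0.0064 + 0.0169 + 0.0144 + 0.0289 + 0.0009 + 0.0676 = 0.1560
B = 1 / 0.1560 = 6.4103
Bₛ = (B − 1)/(n − 1) = (6.4103 − 1)/(9 − 1) = 5.4103/8 = 0.6763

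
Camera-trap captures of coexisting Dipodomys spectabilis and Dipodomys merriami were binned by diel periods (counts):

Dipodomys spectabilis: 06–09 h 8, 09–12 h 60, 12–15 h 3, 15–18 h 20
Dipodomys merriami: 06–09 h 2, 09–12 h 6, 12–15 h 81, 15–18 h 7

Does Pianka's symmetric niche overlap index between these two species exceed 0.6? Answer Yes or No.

No

Proportions for Dipodomys spectabilis (n=91): 8/91=0.0879, 60/91=0.6593, 3/91=0.0330, 20/91=0.2198
Proportions for Dipodomys merriami (n=96): 2/96=0.0208, 6/96=0.0625, 81/96=0.8438, 7/96=0.0729
Σ p₁ᵢp₂ᵢ = 0.001828 + 0.041206 + 0.027845 + 0.016023 = 0.086902
Σp_1ᵢ² = 0.0879² + 0.6593² + 0.0330² + 0.2198² = 0.007726 + 0.434676 + 0.001089 + 0.048312 = 0.491803
Σp_2ᵢ² = 0.0208² + 0.0625² + 0.8438² + 0.0729² = 0.000433 + 0.003906 + 0.711998 + 0.005314 = 0.721651
O = 0.086902 / √(0.491803 × 0.721651) = 0.086902 / 0.5957433 = 0.1459
O = 0.1459 < 0.6 → No.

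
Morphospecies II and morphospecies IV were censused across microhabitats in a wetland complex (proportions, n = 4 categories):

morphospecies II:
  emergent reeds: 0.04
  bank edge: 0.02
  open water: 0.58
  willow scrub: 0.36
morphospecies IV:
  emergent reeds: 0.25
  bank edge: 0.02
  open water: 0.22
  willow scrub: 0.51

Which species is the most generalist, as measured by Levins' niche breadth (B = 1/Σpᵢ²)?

morphospecies IV

Σp_IIᵢ² = 0.04² + 0.02² + 0.58² + 0.36² = 0.0016 + 0.0004 + 0.3364 + 0.1296 = 0.4680
B_II = 1 / 0.4680 = 2.1368
Σp_IVᵢ² = 0.25² + 0.02² + 0.22² + 0.51² = 0.0625 + 0.0004 + 0.0484 + 0.2601 = 0.3714
B_IV = 1 / 0.3714 = 2.6925
Highest B → broadest niche (most generalist): morphospecies IV (B = 2.69).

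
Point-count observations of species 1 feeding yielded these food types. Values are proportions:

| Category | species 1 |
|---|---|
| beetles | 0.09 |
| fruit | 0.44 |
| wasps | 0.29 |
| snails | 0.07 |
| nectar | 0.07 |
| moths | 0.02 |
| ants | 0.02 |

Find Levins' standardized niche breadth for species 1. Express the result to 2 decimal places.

Σpᵢ² = 0.09² + 0.44² + 0.29² + 0.07² + 0.07² + 0.02² + 0.02² = 0.0081 + 0.1936 + 0.0841 + 0.0049 + 0.0049 + 0.0004 + 0.0004 = 0.2964
B = 1 / 0.2964 = 3.3738
Bₛ = (B − 1)/(n − 1) = (3.3738 − 1)/(7 − 1) = 2.3738/6 = 0.3956

0.40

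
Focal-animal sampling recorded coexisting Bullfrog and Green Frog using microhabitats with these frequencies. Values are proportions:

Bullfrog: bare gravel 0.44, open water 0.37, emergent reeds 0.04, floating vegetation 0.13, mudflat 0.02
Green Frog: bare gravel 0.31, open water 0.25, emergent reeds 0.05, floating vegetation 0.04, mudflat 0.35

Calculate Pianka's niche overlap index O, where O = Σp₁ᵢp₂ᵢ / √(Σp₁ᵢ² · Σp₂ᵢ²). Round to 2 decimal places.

0.77

Σ p₁ᵢp₂ᵢ = 0.1364 + 0.0925 + 0.0020 + 0.0052 + 0.0070 = 0.2431
Σp_1ᵢ² = 0.44² + 0.37² + 0.04² + 0.13² + 0.02² = 0.1936 + 0.1369 + 0.0016 + 0.0169 + 0.0004 = 0.3494
Σp_2ᵢ² = 0.31² + 0.25² + 0.05² + 0.04² + 0.35² = 0.0961 + 0.0625 + 0.0025 + 0.0016 + 0.1225 = 0.2852
O = 0.2431 / √(0.3494 × 0.2852) = 0.2431 / 0.31567 = 0.7701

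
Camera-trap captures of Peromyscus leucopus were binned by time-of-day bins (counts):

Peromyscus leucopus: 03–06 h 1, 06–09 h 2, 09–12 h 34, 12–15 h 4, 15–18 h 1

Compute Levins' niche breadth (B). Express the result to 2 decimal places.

Proportions for Peromyscus leucopus (n=42): 1/42=0.0238, 2/42=0.0476, 34/42=0.8095, 4/42=0.0952, 1/42=0.0238
Σpᵢ² = 0.0238² + 0.0476² + 0.8095² + 0.0952² + 0.0238² = 0.000566 + 0.002266 + 0.655290 + 0.009063 + 0.000566 = 0.667751
B = 1 / 0.667751 = 1.4976

1.50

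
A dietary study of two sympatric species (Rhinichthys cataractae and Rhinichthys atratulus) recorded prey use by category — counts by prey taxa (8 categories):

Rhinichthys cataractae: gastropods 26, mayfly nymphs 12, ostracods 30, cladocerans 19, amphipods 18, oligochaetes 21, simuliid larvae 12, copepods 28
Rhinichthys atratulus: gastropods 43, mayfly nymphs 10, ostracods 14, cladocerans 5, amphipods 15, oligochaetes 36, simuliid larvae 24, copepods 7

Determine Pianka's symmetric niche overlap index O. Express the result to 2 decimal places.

0.81

Proportions for Rhinichthys cataractae (n=166): 26/166=0.1566, 12/166=0.0723, 30/166=0.1807, 19/166=0.1145, 18/166=0.1084, 21/166=0.1265, 12/166=0.0723, 28/166=0.1687
Proportions for Rhinichthys atratulus (n=154): 43/154=0.2792, 10/154=0.0649, 14/154=0.0909, 5/154=0.0325, 15/154=0.0974, 36/154=0.2338, 24/154=0.1558, 7/154=0.0455
Σ p₁ᵢp₂ᵢ = 0.043723 + 0.004692 + 0.016426 + 0.003721 + 0.010558 + 0.029576 + 0.011264 + 0.007676 = 0.127636
Σp_1ᵢ² = 0.1566² + 0.0723² + 0.1807² + 0.1145² + 0.1084² + 0.1265² + 0.0723² + 0.1687² = 0.024524 + 0.005227 + 0.032652 + 0.013110 + 0.011751 + 0.016002 + 0.005227 + 0.028460 = 0.136953
Σp_2ᵢ² = 0.2792² + 0.0649² + 0.0909² + 0.0325² + 0.0974² + 0.2338² + 0.1558² + 0.0455² = 0.077953 + 0.004212 + 0.008263 + 0.001056 + 0.009487 + 0.054662 + 0.024274 + 0.002070 = 0.181977
O = 0.127636 / √(0.136953 × 0.181977) = 0.127636 / 0.1578680 = 0.8085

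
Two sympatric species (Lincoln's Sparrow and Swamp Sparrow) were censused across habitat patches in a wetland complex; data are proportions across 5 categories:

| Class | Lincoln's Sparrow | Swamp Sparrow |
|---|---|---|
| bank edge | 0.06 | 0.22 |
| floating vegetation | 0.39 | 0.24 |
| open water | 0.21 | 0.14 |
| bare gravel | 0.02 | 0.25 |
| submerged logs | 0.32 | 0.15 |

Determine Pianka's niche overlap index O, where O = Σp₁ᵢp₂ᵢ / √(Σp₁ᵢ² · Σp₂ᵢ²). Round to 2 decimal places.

Σ p₁ᵢp₂ᵢ = 0.0132 + 0.0936 + 0.0294 + 0.0050 + 0.0480 = 0.1892
Σp_1ᵢ² = 0.06² + 0.39² + 0.21² + 0.02² + 0.32² = 0.0036 + 0.1521 + 0.0441 + 0.0004 + 0.1024 = 0.3026
Σp_2ᵢ² = 0.22² + 0.24² + 0.14² + 0.25² + 0.15² = 0.0484 + 0.0576 + 0.0196 + 0.0625 + 0.0225 = 0.2106
O = 0.1892 / √(0.3026 × 0.2106) = 0.1892 / 0.25244 = 0.7495

0.75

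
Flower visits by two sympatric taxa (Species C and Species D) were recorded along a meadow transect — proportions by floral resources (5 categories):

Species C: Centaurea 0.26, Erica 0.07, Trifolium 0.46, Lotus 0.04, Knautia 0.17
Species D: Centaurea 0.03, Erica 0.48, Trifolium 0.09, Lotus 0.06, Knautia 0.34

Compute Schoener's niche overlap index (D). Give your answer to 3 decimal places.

0.400

Σ|p₁ᵢ − p₂ᵢ| = 0.23 + 0.41 + 0.37 + 0.02 + 0.17 = 1.20
D = 1 − ½ × 1.20 = 1 − 0.600 = 0.40000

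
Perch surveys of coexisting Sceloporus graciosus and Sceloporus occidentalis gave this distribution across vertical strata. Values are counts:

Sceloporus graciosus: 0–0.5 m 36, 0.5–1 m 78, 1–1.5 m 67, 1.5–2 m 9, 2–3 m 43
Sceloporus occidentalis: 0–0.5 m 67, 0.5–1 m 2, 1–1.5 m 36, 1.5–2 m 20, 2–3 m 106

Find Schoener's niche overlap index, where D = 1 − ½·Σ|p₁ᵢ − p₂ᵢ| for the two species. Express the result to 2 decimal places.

0.54

Proportions for Sceloporus graciosus (n=233): 36/233=0.1545, 78/233=0.3348, 67/233=0.2876, 9/233=0.0386, 43/233=0.1845
Proportions for Sceloporus occidentalis (n=231): 67/231=0.2900, 2/231=0.0087, 36/231=0.1558, 20/231=0.0866, 106/231=0.4589
Σ|p₁ᵢ − p₂ᵢ| = 0.1355 + 0.3261 + 0.1318 + 0.0480 + 0.2744 = 0.9158
D = 1 − ½ × 0.9158 = 1 − 0.45790 = 0.54210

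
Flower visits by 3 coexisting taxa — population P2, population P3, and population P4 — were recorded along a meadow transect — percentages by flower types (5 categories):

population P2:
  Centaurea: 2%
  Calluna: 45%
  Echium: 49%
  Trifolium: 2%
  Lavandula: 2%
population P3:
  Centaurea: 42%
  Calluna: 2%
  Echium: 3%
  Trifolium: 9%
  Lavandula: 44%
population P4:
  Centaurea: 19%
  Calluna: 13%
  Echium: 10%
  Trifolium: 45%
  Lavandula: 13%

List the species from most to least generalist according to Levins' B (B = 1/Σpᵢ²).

Convert percentages to proportions (divide by 100).
Σp_P2ᵢ² = 0.02² + 0.45² + 0.49² + 0.02² + 0.02² = 0.0004 + 0.2025 + 0.2401 + 0.0004 + 0.0004 = 0.4438
B_P2 = 1 / 0.4438 = 2.2533
Σp_P3ᵢ² = 0.42² + 0.02² + 0.03² + 0.09² + 0.44² = 0.1764 + 0.0004 + 0.0009 + 0.0081 + 0.1936 = 0.3794
B_P3 = 1 / 0.3794 = 2.6357
Σp_P4ᵢ² = 0.19² + 0.13² + 0.10² + 0.45² + 0.13² = 0.0361 + 0.0169 + 0.0100 + 0.2025 + 0.0169 = 0.2824
B_P4 = 1 / 0.2824 = 3.5411
Ranking by B (broadest → narrowest): population P4 (3.54) > population P3 (2.64) > population P2 (2.25)

population P4 > population P3 > population P2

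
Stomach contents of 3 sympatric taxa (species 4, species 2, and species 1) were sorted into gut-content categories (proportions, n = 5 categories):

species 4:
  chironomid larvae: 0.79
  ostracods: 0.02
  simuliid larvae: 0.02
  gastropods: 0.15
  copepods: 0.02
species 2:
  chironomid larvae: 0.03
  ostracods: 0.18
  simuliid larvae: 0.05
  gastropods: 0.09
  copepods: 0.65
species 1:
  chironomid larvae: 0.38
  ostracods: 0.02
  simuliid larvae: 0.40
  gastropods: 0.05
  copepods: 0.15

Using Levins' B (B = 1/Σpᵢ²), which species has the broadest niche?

Σp_4ᵢ² = 0.79² + 0.02² + 0.02² + 0.15² + 0.02² = 0.6241 + 0.0004 + 0.0004 + 0.0225 + 0.0004 = 0.6478
B_4 = 1 / 0.6478 = 1.5437
Σp_2ᵢ² = 0.03² + 0.18² + 0.05² + 0.09² + 0.65² = 0.0009 + 0.0324 + 0.0025 + 0.0081 + 0.4225 = 0.4664
B_2 = 1 / 0.4664 = 2.1441
Σp_1ᵢ² = 0.38² + 0.02² + 0.40² + 0.05² + 0.15² = 0.1444 + 0.0004 + 0.1600 + 0.0025 + 0.0225 = 0.3298
B_1 = 1 / 0.3298 = 3.0321
Highest B → broadest niche (most generalist): species 1 (B = 3.03).

species 1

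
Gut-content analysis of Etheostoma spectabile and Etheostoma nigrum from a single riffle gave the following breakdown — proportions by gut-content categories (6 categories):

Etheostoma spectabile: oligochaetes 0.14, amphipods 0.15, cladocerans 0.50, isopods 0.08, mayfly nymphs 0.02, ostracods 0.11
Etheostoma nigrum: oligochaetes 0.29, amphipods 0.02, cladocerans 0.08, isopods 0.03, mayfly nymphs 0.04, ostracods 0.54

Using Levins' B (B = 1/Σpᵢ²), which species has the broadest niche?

Σp_specᵢ² = 0.14² + 0.15² + 0.50² + 0.08² + 0.02² + 0.11² = 0.0196 + 0.0225 + 0.2500 + 0.0064 + 0.0004 + 0.0121 = 0.3110
B_spec = 1 / 0.3110 = 3.2154
Σp_nigrᵢ² = 0.29² + 0.02² + 0.08² + 0.03² + 0.04² + 0.54² = 0.0841 + 0.0004 + 0.0064 + 0.0009 + 0.0016 + 0.2916 = 0.3850
B_nigr = 1 / 0.3850 = 2.5974
Highest B → broadest niche (most generalist): Etheostoma spectabile (B = 3.22).

Etheostoma spectabile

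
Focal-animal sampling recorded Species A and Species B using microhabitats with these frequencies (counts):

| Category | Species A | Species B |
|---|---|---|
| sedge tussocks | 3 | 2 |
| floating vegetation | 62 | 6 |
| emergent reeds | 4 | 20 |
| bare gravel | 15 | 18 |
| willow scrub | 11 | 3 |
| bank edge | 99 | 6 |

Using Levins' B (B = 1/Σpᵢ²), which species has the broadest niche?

Proportions for Species A (n=194): 3/194=0.0155, 62/194=0.3196, 4/194=0.0206, 15/194=0.0773, 11/194=0.0567, 99/194=0.5103
Proportions for Species B (n=55): 2/55=0.0364, 6/55=0.1091, 20/55=0.3636, 18/55=0.3273, 3/55=0.0545, 6/55=0.1091
Σp_Aᵢ² = 0.0155² + 0.3196² + 0.0206² + 0.0773² + 0.0567² + 0.5103² = 0.000240 + 0.102144 + 0.000424 + 0.005975 + 0.003215 + 0.260406 = 0.372404
B_A = 1 / 0.372404 = 2.6853
Σp_Bᵢ² = 0.0364² + 0.1091² + 0.3636² + 0.3273² + 0.0545² + 0.1091² = 0.001325 + 0.011903 + 0.132205 + 0.107125 + 0.002970 + 0.011903 = 0.267431
B_B = 1 / 0.267431 = 3.7393
Highest B → broadest niche (most generalist): Species B (B = 3.74).

Species B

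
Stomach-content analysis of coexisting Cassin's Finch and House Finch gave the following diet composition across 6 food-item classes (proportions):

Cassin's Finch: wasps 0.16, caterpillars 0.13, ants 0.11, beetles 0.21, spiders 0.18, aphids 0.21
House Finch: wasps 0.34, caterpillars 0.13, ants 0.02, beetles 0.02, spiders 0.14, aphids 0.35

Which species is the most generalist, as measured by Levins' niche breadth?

Σp_Cassᵢ² = 0.16² + 0.13² + 0.11² + 0.21² + 0.18² + 0.21² = 0.0256 + 0.0169 + 0.0121 + 0.0441 + 0.0324 + 0.0441 = 0.1752
B_Cass = 1 / 0.1752 = 5.7078
Σp_Housᵢ² = 0.34² + 0.13² + 0.02² + 0.02² + 0.14² + 0.35² = 0.1156 + 0.0169 + 0.0004 + 0.0004 + 0.0196 + 0.1225 = 0.2754
B_Hous = 1 / 0.2754 = 3.6311
Highest B → broadest niche (most generalist): Cassin's Finch (B = 5.71).

Cassin's Finch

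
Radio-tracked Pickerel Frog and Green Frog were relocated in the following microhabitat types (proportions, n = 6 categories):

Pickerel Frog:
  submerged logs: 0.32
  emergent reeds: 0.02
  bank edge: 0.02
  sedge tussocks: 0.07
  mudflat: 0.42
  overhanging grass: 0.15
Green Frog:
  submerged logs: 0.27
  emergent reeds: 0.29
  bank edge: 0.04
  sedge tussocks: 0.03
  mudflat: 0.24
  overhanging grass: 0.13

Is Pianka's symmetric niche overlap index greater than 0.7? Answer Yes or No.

Σ p₁ᵢp₂ᵢ = 0.0864 + 0.0058 + 0.0008 + 0.0021 + 0.1008 + 0.0195 = 0.2154
Σp_1ᵢ² = 0.32² + 0.02² + 0.02² + 0.07² + 0.42² + 0.15² = 0.1024 + 0.0004 + 0.0004 + 0.0049 + 0.1764 + 0.0225 = 0.3070
Σp_2ᵢ² = 0.27² + 0.29² + 0.04² + 0.03² + 0.24² + 0.13² = 0.0729 + 0.0841 + 0.0016 + 0.0009 + 0.0576 + 0.0169 = 0.2340
O = 0.2154 / √(0.3070 × 0.2340) = 0.2154 / 0.26803 = 0.8036
O = 0.8036 > 0.7 → Yes.

Yes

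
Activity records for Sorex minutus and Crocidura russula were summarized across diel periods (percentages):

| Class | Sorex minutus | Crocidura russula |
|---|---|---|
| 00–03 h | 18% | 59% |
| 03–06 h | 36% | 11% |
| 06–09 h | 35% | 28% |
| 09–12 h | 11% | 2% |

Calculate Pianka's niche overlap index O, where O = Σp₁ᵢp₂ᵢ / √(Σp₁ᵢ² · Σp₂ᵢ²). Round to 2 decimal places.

Convert percentages to proportions (divide by 100).
Σ p₁ᵢp₂ᵢ = 0.1062 + 0.0396 + 0.0980 + 0.0022 = 0.2460
Σp_1ᵢ² = 0.18² + 0.36² + 0.35² + 0.11² = 0.0324 + 0.1296 + 0.1225 + 0.0121 = 0.2966
Σp_2ᵢ² = 0.59² + 0.11² + 0.28² + 0.02² = 0.3481 + 0.0121 + 0.0784 + 0.0004 = 0.4390
O = 0.2460 / √(0.2966 × 0.4390) = 0.2460 / 0.36084 = 0.6817

0.68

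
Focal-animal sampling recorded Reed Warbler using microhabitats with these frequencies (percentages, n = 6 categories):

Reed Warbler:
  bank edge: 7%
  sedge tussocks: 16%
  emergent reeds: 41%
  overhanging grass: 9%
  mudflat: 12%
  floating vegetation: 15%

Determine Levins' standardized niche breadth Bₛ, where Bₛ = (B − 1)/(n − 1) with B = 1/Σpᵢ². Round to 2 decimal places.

Convert percentages to proportions (divide by 100).
Σpᵢ² = 0.07² + 0.16² + 0.41² + 0.09² + 0.12² + 0.15² = 0.0049 + 0.0256 + 0.1681 + 0.0081 + 0.0144 + 0.0225 = 0.2436
B = 1 / 0.2436 = 4.1051
Bₛ = (B − 1)/(n − 1) = (4.1051 − 1)/(6 − 1) = 3.1051/5 = 0.6210

0.62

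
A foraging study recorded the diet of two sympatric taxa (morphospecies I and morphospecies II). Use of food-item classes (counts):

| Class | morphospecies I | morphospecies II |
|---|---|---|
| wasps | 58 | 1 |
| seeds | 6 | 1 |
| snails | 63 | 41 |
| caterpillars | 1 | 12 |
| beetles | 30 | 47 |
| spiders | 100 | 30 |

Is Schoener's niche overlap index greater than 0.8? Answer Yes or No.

No

Proportions for morphospecies I (n=258): 58/258=0.2248, 6/258=0.0233, 63/258=0.2442, 1/258=0.0039, 30/258=0.1163, 100/258=0.3876
Proportions for morphospecies II (n=132): 1/132=0.0076, 1/132=0.0076, 41/132=0.3106, 12/132=0.0909, 47/132=0.3561, 30/132=0.2273
Σ|p₁ᵢ − p₂ᵢ| = 0.2172 + 0.0157 + 0.0664 + 0.0870 + 0.2398 + 0.1603 = 0.7864
D = 1 − ½ × 0.7864 = 1 − 0.39320 = 0.60680
D = 0.60680 < 0.8 → No.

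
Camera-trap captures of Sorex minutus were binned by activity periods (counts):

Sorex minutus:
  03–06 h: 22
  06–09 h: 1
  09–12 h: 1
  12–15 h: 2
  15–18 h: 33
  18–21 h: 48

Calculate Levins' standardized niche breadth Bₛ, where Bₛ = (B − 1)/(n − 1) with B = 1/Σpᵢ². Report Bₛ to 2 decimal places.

Proportions for Sorex minutus (n=107): 22/107=0.2056, 1/107=0.0093, 1/107=0.0093, 2/107=0.0187, 33/107=0.3084, 48/107=0.4486
Σpᵢ² = 0.2056² + 0.0093² + 0.0093² + 0.0187² + 0.3084² + 0.4486² = 0.042271 + 0.000086 + 0.000086 + 0.000350 + 0.095111 + 0.201242 = 0.339146
B = 1 / 0.339146 = 2.9486
Bₛ = (B − 1)/(n − 1) = (2.9486 − 1)/(6 − 1) = 1.9486/5 = 0.3897

0.39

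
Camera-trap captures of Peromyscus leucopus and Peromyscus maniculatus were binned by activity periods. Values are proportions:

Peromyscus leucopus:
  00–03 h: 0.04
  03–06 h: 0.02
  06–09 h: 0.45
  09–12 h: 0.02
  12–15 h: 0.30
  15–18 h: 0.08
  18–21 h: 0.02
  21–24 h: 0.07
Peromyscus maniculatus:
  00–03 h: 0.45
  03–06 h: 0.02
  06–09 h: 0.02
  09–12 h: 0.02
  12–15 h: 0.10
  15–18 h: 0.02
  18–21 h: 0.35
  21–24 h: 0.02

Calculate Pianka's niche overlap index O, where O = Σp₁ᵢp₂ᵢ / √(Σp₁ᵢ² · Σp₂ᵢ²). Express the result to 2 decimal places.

Σ p₁ᵢp₂ᵢ = 0.0180 + 0.0004 + 0.0090 + 0.0004 + 0.0300 + 0.0016 + 0.0070 + 0.0014 = 0.0678
Σp_1ᵢ² = 0.04² + 0.02² + 0.45² + 0.02² + 0.30² + 0.08² + 0.02² + 0.07² = 0.0016 + 0.0004 + 0.2025 + 0.0004 + 0.0900 + 0.0064 + 0.0004 + 0.0049 = 0.3066
Σp_2ᵢ² = 0.45² + 0.02² + 0.02² + 0.02² + 0.10² + 0.02² + 0.35² + 0.02² = 0.2025 + 0.0004 + 0.0004 + 0.0004 + 0.0100 + 0.0004 + 0.1225 + 0.0004 = 0.3370
O = 0.0678 / √(0.3066 × 0.3370) = 0.0678 / 0.32144 = 0.2109

0.21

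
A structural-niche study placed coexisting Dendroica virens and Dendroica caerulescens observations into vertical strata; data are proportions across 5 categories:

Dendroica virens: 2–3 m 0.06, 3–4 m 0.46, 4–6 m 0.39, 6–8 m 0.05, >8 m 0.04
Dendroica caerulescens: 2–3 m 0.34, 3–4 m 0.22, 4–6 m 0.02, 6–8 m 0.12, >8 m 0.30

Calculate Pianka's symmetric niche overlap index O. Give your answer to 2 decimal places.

0.47

Σ p₁ᵢp₂ᵢ = 0.0204 + 0.1012 + 0.0078 + 0.0060 + 0.0120 = 0.1474
Σp_1ᵢ² = 0.06² + 0.46² + 0.39² + 0.05² + 0.04² = 0.0036 + 0.2116 + 0.1521 + 0.0025 + 0.0016 = 0.3714
Σp_2ᵢ² = 0.34² + 0.22² + 0.02² + 0.12² + 0.30² = 0.1156 + 0.0484 + 0.0004 + 0.0144 + 0.0900 = 0.2688
O = 0.1474 / √(0.3714 × 0.2688) = 0.1474 / 0.31596 = 0.4665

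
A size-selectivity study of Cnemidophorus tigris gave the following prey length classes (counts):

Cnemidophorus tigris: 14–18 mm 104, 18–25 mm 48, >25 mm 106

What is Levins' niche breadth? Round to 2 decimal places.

Proportions for Cnemidophorus tigris (n=258): 104/258=0.4031, 48/258=0.1860, 106/258=0.4109
Σpᵢ² = 0.4031² + 0.1860² + 0.4109² = 0.162490 + 0.034596 + 0.168839 = 0.365925
B = 1 / 0.365925 = 2.7328

2.73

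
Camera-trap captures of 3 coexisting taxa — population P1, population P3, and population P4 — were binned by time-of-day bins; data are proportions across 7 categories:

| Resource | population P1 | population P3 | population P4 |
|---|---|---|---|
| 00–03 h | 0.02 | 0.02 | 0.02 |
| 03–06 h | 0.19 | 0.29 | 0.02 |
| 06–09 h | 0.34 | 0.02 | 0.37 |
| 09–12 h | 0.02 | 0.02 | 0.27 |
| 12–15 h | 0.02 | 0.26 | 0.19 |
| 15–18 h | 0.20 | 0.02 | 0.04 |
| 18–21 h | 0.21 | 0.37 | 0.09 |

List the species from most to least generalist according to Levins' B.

population P1 > population P4 > population P3

Σp_P1ᵢ² = 0.02² + 0.19² + 0.34² + 0.02² + 0.02² + 0.20² + 0.21² = 0.0004 + 0.0361 + 0.1156 + 0.0004 + 0.0004 + 0.0400 + 0.0441 = 0.2370
B_P1 = 1 / 0.2370 = 4.2194
Σp_P3ᵢ² = 0.02² + 0.29² + 0.02² + 0.02² + 0.26² + 0.02² + 0.37² = 0.0004 + 0.0841 + 0.0004 + 0.0004 + 0.0676 + 0.0004 + 0.1369 = 0.2902
B_P3 = 1 / 0.2902 = 3.4459
Σp_P4ᵢ² = 0.02² + 0.02² + 0.37² + 0.27² + 0.19² + 0.04² + 0.09² = 0.0004 + 0.0004 + 0.1369 + 0.0729 + 0.0361 + 0.0016 + 0.0081 = 0.2564
B_P4 = 1 / 0.2564 = 3.9002
Ranking by B (broadest → narrowest): population P1 (4.22) > population P4 (3.90) > population P3 (3.45)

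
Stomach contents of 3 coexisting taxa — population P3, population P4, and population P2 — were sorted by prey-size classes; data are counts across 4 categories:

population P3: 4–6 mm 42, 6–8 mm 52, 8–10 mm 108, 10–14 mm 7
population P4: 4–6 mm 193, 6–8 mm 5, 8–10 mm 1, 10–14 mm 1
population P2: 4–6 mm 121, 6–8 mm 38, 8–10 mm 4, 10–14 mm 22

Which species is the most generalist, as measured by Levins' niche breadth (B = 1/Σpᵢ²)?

Proportions for population P3 (n=209): 42/209=0.2010, 52/209=0.2488, 108/209=0.5167, 7/209=0.0335
Proportions for population P4 (n=200): 193/200=0.9650, 5/200=0.0250, 1/200=0.0050, 1/200=0.0050
Proportions for population P2 (n=185): 121/185=0.6541, 38/185=0.2054, 4/185=0.0216, 22/185=0.1189
Σp_P3ᵢ² = 0.2010² + 0.2488² + 0.5167² + 0.0335² = 0.040401 + 0.061901 + 0.266979 + 0.001122 = 0.370403
B_P3 = 1 / 0.370403 = 2.6998
Σp_P4ᵢ² = 0.9650² + 0.0250² + 0.0050² + 0.0050² = 0.931225 + 0.000625 + 0.000025 + 0.000025 = 0.931900
B_P4 = 1 / 0.931900 = 1.0731
Σp_P2ᵢ² = 0.6541² + 0.2054² + 0.0216² + 0.1189² = 0.427847 + 0.042189 + 0.000467 + 0.014137 = 0.484640
B_P2 = 1 / 0.484640 = 2.0634
Highest B → broadest niche (most generalist): population P3 (B = 2.70).

population P3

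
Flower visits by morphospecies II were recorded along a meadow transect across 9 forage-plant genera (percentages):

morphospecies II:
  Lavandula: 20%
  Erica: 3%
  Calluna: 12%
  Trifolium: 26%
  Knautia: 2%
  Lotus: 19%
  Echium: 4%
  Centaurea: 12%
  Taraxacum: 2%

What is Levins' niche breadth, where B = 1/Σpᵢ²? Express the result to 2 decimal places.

Convert percentages to proportions (divide by 100).
Σpᵢ² = 0.20² + 0.03² + 0.12² + 0.26² + 0.02² + 0.19² + 0.04² + 0.12² + 0.02² = 0.0400 + 0.0009 + 0.0144 + 0.0676 + 0.0004 + 0.0361 + 0.0016 + 0.0144 + 0.0004 = 0.1758
B = 1 / 0.1758 = 5.6883

5.69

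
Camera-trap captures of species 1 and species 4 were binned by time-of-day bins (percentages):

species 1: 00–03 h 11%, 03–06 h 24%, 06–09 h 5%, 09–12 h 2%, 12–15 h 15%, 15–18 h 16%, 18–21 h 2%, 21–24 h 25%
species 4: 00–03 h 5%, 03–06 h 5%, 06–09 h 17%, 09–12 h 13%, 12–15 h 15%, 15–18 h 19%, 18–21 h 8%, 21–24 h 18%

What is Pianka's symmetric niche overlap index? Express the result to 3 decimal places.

0.777

Convert percentages to proportions (divide by 100).
Σ p₁ᵢp₂ᵢ = 0.0055 + 0.0120 + 0.0085 + 0.0026 + 0.0225 + 0.0304 + 0.0016 + 0.0450 = 0.1281
Σp_1ᵢ² = 0.11² + 0.24² + 0.05² + 0.02² + 0.15² + 0.16² + 0.02² + 0.25² = 0.0121 + 0.0576 + 0.0025 + 0.0004 + 0.0225 + 0.0256 + 0.0004 + 0.0625 = 0.1836
Σp_2ᵢ² = 0.05² + 0.05² + 0.17² + 0.13² + 0.15² + 0.19² + 0.08² + 0.18² = 0.0025 + 0.0025 + 0.0289 + 0.0169 + 0.0225 + 0.0361 + 0.0064 + 0.0324 = 0.1482
O = 0.1281 / √(0.1836 × 0.1482) = 0.1281 / 0.164953 = 0.77658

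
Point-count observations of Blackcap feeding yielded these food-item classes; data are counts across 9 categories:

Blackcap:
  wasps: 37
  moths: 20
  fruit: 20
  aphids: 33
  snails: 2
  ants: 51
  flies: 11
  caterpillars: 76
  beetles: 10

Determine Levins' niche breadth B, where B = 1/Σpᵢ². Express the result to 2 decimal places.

Proportions for Blackcap (n=260): 37/260=0.1423, 20/260=0.0769, 20/260=0.0769, 33/260=0.1269, 2/260=0.0077, 51/260=0.1962, 11/260=0.0423, 76/260=0.2923, 10/260=0.0385
Σpᵢ² = 0.1423² + 0.0769² + 0.0769² + 0.1269² + 0.0077² + 0.1962² + 0.0423² + 0.2923² + 0.0385² = 0.020249 + 0.005914 + 0.005914 + 0.016104 + 0.000059 + 0.038494 + 0.001789 + 0.085439 + 0.001482 = 0.175444
B = 1 / 0.175444 = 5.6998

5.70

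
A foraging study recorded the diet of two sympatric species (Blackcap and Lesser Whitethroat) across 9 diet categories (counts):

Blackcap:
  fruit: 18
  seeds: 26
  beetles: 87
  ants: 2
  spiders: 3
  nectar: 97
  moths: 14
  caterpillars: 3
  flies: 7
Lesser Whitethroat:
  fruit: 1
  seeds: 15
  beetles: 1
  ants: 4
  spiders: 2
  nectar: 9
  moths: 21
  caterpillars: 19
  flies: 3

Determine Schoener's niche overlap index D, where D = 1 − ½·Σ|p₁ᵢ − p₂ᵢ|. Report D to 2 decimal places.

0.36

Proportions for Blackcap (n=257): 18/257=0.0700, 26/257=0.1012, 87/257=0.3385, 2/257=0.0078, 3/257=0.0117, 97/257=0.3774, 14/257=0.0545, 3/257=0.0117, 7/257=0.0272
Proportions for Lesser Whitethroat (n=75): 1/75=0.0133, 15/75=0.2000, 1/75=0.0133, 4/75=0.0533, 2/75=0.0267, 9/75=0.1200, 21/75=0.2800, 19/75=0.2533, 3/75=0.0400
Σ|p₁ᵢ − p₂ᵢ| = 0.0567 + 0.0988 + 0.3252 + 0.0455 + 0.0150 + 0.2574 + 0.2255 + 0.2416 + 0.0128 = 1.2785
D = 1 − ½ × 1.2785 = 1 − 0.63925 = 0.36075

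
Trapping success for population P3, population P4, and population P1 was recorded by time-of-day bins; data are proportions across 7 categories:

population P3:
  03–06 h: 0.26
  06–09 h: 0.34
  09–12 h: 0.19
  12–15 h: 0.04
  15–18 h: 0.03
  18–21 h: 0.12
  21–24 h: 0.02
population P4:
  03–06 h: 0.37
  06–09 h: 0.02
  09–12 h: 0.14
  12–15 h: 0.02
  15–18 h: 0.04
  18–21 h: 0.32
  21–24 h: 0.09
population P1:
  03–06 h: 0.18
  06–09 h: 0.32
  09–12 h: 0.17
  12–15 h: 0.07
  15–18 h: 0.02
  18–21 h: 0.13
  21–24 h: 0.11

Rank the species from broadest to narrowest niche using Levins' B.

Σp_P3ᵢ² = 0.26² + 0.34² + 0.19² + 0.04² + 0.03² + 0.12² + 0.02² = 0.0676 + 0.1156 + 0.0361 + 0.0016 + 0.0009 + 0.0144 + 0.0004 = 0.2366
B_P3 = 1 / 0.2366 = 4.2265
Σp_P4ᵢ² = 0.37² + 0.02² + 0.14² + 0.02² + 0.04² + 0.32² + 0.09² = 0.1369 + 0.0004 + 0.0196 + 0.0004 + 0.0016 + 0.1024 + 0.0081 = 0.2694
B_P4 = 1 / 0.2694 = 3.7120
Σp_P1ᵢ² = 0.18² + 0.32² + 0.17² + 0.07² + 0.02² + 0.13² + 0.11² = 0.0324 + 0.1024 + 0.0289 + 0.0049 + 0.0004 + 0.0169 + 0.0121 = 0.1980
B_P1 = 1 / 0.1980 = 5.0505
Ranking by B (broadest → narrowest): population P1 (5.05) > population P3 (4.23) > population P4 (3.71)

population P1 > population P3 > population P4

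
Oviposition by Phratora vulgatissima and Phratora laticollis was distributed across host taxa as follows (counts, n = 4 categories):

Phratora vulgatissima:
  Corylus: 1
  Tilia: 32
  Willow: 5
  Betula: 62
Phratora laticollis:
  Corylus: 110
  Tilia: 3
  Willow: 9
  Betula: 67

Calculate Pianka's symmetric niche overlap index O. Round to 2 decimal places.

Proportions for Phratora vulgatissima (n=100): 1/100=0.0100, 32/100=0.3200, 5/100=0.0500, 62/100=0.6200
Proportions for Phratora laticollis (n=189): 110/189=0.5820, 3/189=0.0159, 9/189=0.0476, 67/189=0.3545
Σ p₁ᵢp₂ᵢ = 0.005820 + 0.005088 + 0.002380 + 0.219790 = 0.233078
Σp_1ᵢ² = 0.0100² + 0.3200² + 0.0500² + 0.6200² = 0.000100 + 0.102400 + 0.002500 + 0.384400 = 0.489400
Σp_2ᵢ² = 0.5820² + 0.0159² + 0.0476² + 0.3545² = 0.338724 + 0.000253 + 0.002266 + 0.125670 = 0.466913
O = 0.233078 / √(0.489400 × 0.466913) = 0.233078 / 0.4780243 = 0.4876

0.49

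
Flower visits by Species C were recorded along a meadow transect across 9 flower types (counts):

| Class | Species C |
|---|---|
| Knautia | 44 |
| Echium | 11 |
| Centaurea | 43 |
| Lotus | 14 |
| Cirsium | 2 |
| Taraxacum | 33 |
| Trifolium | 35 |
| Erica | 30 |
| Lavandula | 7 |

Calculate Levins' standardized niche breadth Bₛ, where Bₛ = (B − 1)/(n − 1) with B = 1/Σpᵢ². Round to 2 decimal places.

Proportions for Species C (n=219): 44/219=0.2009, 11/219=0.0502, 43/219=0.1963, 14/219=0.0639, 2/219=0.0091, 33/219=0.1507, 35/219=0.1598, 30/219=0.1370, 7/219=0.0320
Σpᵢ² = 0.2009² + 0.0502² + 0.1963² + 0.0639² + 0.0091² + 0.1507² + 0.1598² + 0.1370² + 0.0320² = 0.040361 + 0.002520 + 0.038534 + 0.004083 + 0.000083 + 0.022710 + 0.025536 + 0.018769 + 0.001024 = 0.153620
B = 1 / 0.153620 = 6.5096
Bₛ = (B − 1)/(n − 1) = (6.5096 − 1)/(9 − 1) = 5.5096/8 = 0.6887

0.69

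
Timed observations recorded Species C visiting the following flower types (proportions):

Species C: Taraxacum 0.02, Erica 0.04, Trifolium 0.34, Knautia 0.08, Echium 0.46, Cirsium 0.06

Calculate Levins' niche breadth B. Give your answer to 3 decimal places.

Σpᵢ² = 0.02² + 0.04² + 0.34² + 0.08² + 0.46² + 0.06² = 0.0004 + 0.0016 + 0.1156 + 0.0064 + 0.2116 + 0.0036 = 0.3392
B = 1 / 0.3392 = 2.94811

2.948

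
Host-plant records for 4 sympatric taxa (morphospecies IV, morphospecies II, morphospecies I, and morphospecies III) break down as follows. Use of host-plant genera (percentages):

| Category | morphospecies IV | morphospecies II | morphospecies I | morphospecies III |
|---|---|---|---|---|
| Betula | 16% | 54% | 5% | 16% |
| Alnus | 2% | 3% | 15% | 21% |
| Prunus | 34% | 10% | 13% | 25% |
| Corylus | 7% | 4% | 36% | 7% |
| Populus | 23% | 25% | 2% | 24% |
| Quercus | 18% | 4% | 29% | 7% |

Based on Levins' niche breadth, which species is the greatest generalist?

morphospecies III

Convert percentages to proportions (divide by 100).
Σp_IVᵢ² = 0.16² + 0.02² + 0.34² + 0.07² + 0.23² + 0.18² = 0.0256 + 0.0004 + 0.1156 + 0.0049 + 0.0529 + 0.0324 = 0.2318
B_IV = 1 / 0.2318 = 4.3141
Σp_IIᵢ² = 0.54² + 0.03² + 0.10² + 0.04² + 0.25² + 0.04² = 0.2916 + 0.0009 + 0.0100 + 0.0016 + 0.0625 + 0.0016 = 0.3682
B_II = 1 / 0.3682 = 2.7159
Σp_Iᵢ² = 0.05² + 0.15² + 0.13² + 0.36² + 0.02² + 0.29² = 0.0025 + 0.0225 + 0.0169 + 0.1296 + 0.0004 + 0.0841 = 0.2560
B_I = 1 / 0.2560 = 3.9063
Σp_IIIᵢ² = 0.16² + 0.21² + 0.25² + 0.07² + 0.24² + 0.07² = 0.0256 + 0.0441 + 0.0625 + 0.0049 + 0.0576 + 0.0049 = 0.1996
B_III = 1 / 0.1996 = 5.0100
Highest B → broadest niche (most generalist): morphospecies III (B = 5.01).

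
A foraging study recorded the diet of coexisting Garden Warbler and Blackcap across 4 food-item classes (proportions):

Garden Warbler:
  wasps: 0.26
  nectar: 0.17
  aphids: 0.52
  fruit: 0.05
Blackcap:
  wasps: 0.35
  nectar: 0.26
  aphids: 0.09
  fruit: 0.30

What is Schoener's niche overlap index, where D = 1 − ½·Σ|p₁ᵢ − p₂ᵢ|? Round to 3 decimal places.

Σ|p₁ᵢ − p₂ᵢ| = 0.09 + 0.09 + 0.43 + 0.25 = 0.86
D = 1 − ½ × 0.86 = 1 − 0.430 = 0.57000

0.570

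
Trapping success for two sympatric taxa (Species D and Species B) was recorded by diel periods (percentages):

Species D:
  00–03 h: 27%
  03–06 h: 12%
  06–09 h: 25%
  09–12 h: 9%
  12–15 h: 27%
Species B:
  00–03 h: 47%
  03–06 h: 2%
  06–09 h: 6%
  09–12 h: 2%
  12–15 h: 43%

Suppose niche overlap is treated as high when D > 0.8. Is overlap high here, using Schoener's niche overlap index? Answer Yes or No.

No

Convert percentages to proportions (divide by 100).
Σ|p₁ᵢ − p₂ᵢ| = 0.20 + 0.10 + 0.19 + 0.07 + 0.16 = 0.72
D = 1 − ½ × 0.72 = 1 − 0.360 = 0.6400
D = 0.6400 < 0.8 → No.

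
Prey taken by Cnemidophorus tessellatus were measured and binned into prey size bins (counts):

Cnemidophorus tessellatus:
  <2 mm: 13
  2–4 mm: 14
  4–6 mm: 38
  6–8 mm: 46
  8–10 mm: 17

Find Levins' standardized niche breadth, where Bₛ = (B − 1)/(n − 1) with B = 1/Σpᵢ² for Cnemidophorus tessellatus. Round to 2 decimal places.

0.72

Proportions for Cnemidophorus tessellatus (n=128): 13/128=0.1016, 14/128=0.1094, 38/128=0.2969, 46/128=0.3594, 17/128=0.1328
Σpᵢ² = 0.1016² + 0.1094² + 0.2969² + 0.3594² + 0.1328² = 0.010323 + 0.011968 + 0.088150 + 0.129168 + 0.017636 = 0.257245
B = 1 / 0.257245 = 3.8873
Bₛ = (B − 1)/(n − 1) = (3.8873 − 1)/(5 − 1) = 2.8873/4 = 0.7218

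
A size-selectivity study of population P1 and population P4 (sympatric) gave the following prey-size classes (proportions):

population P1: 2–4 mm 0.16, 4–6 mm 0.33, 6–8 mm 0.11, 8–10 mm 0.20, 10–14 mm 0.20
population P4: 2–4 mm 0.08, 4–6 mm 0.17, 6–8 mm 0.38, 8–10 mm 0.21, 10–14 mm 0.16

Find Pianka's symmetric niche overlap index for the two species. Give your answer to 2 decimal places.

Σ p₁ᵢp₂ᵢ = 0.0128 + 0.0561 + 0.0418 + 0.0420 + 0.0320 = 0.1847
Σp_1ᵢ² = 0.16² + 0.33² + 0.11² + 0.20² + 0.20² = 0.0256 + 0.1089 + 0.0121 + 0.0400 + 0.0400 = 0.2266
Σp_2ᵢ² = 0.08² + 0.17² + 0.38² + 0.21² + 0.16² = 0.0064 + 0.0289 + 0.1444 + 0.0441 + 0.0256 = 0.2494
O = 0.1847 / √(0.2266 × 0.2494) = 0.1847 / 0.23773 = 0.7769

0.78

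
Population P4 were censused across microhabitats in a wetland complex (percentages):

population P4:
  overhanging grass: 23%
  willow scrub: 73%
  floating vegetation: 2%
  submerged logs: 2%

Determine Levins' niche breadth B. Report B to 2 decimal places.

Convert percentages to proportions (divide by 100).
Σpᵢ² = 0.23² + 0.73² + 0.02² + 0.02² = 0.0529 + 0.5329 + 0.0004 + 0.0004 = 0.5866
B = 1 / 0.5866 = 1.7047

1.70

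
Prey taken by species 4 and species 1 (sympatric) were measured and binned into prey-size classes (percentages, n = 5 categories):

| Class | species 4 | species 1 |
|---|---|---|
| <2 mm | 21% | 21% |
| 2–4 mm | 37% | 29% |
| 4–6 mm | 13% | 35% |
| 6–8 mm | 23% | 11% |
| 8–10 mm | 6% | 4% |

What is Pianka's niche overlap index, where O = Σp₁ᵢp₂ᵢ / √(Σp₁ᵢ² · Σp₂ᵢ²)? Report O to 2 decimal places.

0.87

Convert percentages to proportions (divide by 100).
Σ p₁ᵢp₂ᵢ = 0.0441 + 0.1073 + 0.0455 + 0.0253 + 0.0024 = 0.2246
Σp_1ᵢ² = 0.21² + 0.37² + 0.13² + 0.23² + 0.06² = 0.0441 + 0.1369 + 0.0169 + 0.0529 + 0.0036 = 0.2544
Σp_2ᵢ² = 0.21² + 0.29² + 0.35² + 0.11² + 0.04² = 0.0441 + 0.0841 + 0.1225 + 0.0121 + 0.0016 = 0.2644
O = 0.2246 / √(0.2544 × 0.2644) = 0.2246 / 0.25935 = 0.8660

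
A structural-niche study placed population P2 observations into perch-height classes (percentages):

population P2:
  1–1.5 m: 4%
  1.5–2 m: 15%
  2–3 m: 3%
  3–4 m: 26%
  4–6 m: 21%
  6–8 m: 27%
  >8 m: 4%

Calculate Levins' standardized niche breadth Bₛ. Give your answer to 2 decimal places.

Convert percentages to proportions (divide by 100).
Σpᵢ² = 0.04² + 0.15² + 0.03² + 0.26² + 0.21² + 0.27² + 0.04² = 0.0016 + 0.0225 + 0.0009 + 0.0676 + 0.0441 + 0.0729 + 0.0016 = 0.2112
B = 1 / 0.2112 = 4.7348
Bₛ = (B − 1)/(n − 1) = (4.7348 − 1)/(7 − 1) = 3.7348/6 = 0.6225

0.62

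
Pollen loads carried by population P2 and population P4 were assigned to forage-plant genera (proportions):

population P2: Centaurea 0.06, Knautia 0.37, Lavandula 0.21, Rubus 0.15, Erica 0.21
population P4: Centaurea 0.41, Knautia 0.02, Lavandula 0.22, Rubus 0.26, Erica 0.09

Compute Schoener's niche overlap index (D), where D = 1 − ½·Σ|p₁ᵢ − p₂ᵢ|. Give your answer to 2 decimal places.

0.53

Σ|p₁ᵢ − p₂ᵢ| = 0.35 + 0.35 + 0.01 + 0.11 + 0.12 = 0.94
D = 1 − ½ × 0.94 = 1 − 0.470 = 0.5300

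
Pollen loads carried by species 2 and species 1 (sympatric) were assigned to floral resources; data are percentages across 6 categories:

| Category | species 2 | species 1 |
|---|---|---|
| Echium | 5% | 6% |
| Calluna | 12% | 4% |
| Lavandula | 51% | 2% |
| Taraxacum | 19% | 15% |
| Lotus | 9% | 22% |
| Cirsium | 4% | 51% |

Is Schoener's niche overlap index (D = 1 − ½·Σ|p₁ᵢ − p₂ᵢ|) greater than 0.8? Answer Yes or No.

No

Convert percentages to proportions (divide by 100).
Σ|p₁ᵢ − p₂ᵢ| = 0.01 + 0.08 + 0.49 + 0.04 + 0.13 + 0.47 = 1.22
D = 1 − ½ × 1.22 = 1 − 0.610 = 0.3900
D = 0.3900 < 0.8 → No.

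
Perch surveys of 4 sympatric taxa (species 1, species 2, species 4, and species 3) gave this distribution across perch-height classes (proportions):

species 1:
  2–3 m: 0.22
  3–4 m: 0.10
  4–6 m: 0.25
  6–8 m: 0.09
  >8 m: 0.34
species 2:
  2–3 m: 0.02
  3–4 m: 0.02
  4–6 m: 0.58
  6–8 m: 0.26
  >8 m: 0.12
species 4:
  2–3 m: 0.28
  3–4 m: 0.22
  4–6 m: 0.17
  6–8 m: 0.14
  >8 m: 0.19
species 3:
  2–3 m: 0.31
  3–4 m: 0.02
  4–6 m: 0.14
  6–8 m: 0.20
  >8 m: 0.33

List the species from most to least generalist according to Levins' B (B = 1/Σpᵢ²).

species 4 > species 1 > species 3 > species 2

Σp_1ᵢ² = 0.22² + 0.10² + 0.25² + 0.09² + 0.34² = 0.0484 + 0.0100 + 0.0625 + 0.0081 + 0.1156 = 0.2446
B_1 = 1 / 0.2446 = 4.0883
Σp_2ᵢ² = 0.02² + 0.02² + 0.58² + 0.26² + 0.12² = 0.0004 + 0.0004 + 0.3364 + 0.0676 + 0.0144 = 0.4192
B_2 = 1 / 0.4192 = 2.3855
Σp_4ᵢ² = 0.28² + 0.22² + 0.17² + 0.14² + 0.19² = 0.0784 + 0.0484 + 0.0289 + 0.0196 + 0.0361 = 0.2114
B_4 = 1 / 0.2114 = 4.7304
Σp_3ᵢ² = 0.31² + 0.02² + 0.14² + 0.20² + 0.33² = 0.0961 + 0.0004 + 0.0196 + 0.0400 + 0.1089 = 0.2650
B_3 = 1 / 0.2650 = 3.7736
Ranking by B (broadest → narrowest): species 4 (4.73) > species 1 (4.09) > species 3 (3.77) > species 2 (2.39)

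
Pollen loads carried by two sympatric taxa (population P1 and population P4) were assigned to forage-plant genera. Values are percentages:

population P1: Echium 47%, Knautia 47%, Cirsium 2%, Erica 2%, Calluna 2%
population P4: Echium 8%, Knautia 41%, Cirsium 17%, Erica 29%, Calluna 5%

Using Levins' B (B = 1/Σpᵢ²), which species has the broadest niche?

population P4

Convert percentages to proportions (divide by 100).
Σp_P1ᵢ² = 0.47² + 0.47² + 0.02² + 0.02² + 0.02² = 0.2209 + 0.2209 + 0.0004 + 0.0004 + 0.0004 = 0.4430
B_P1 = 1 / 0.4430 = 2.2573
Σp_P4ᵢ² = 0.08² + 0.41² + 0.17² + 0.29² + 0.05² = 0.0064 + 0.1681 + 0.0289 + 0.0841 + 0.0025 = 0.2900
B_P4 = 1 / 0.2900 = 3.4483
Highest B → broadest niche (most generalist): population P4 (B = 3.45).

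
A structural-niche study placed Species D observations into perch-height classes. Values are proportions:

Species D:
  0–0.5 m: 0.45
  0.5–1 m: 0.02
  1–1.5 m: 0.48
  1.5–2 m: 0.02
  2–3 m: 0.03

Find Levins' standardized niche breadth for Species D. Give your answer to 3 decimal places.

0.325

Σpᵢ² = 0.45² + 0.02² + 0.48² + 0.02² + 0.03² = 0.2025 + 0.0004 + 0.2304 + 0.0004 + 0.0009 = 0.4346
B = 1 / 0.4346 = 2.30097
Bₛ = (B − 1)/(n − 1) = (2.30097 − 1)/(5 − 1) = 1.30097/4 = 0.32524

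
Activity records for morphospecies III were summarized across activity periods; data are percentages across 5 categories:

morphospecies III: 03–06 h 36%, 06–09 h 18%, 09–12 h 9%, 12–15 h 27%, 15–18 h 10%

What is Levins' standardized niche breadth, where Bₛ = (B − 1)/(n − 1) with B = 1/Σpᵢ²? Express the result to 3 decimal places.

Convert percentages to proportions (divide by 100).
Σpᵢ² = 0.36² + 0.18² + 0.09² + 0.27² + 0.10² = 0.1296 + 0.0324 + 0.0081 + 0.0729 + 0.0100 = 0.2530
B = 1 / 0.2530 = 3.95257
Bₛ = (B − 1)/(n − 1) = (3.95257 − 1)/(5 − 1) = 2.95257/4 = 0.73814

0.738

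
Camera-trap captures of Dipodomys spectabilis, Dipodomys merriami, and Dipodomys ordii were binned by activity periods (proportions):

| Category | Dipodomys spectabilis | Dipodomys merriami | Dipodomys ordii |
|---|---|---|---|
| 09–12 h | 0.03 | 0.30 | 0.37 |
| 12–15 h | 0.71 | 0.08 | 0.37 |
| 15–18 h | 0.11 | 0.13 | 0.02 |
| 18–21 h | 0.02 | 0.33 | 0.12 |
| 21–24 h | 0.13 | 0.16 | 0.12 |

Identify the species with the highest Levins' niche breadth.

Σp_specᵢ² = 0.03² + 0.71² + 0.11² + 0.02² + 0.13² = 0.0009 + 0.5041 + 0.0121 + 0.0004 + 0.0169 = 0.5344
B_spec = 1 / 0.5344 = 1.8713
Σp_merrᵢ² = 0.30² + 0.08² + 0.13² + 0.33² + 0.16² = 0.0900 + 0.0064 + 0.0169 + 0.1089 + 0.0256 = 0.2478
B_merr = 1 / 0.2478 = 4.0355
Σp_ordiᵢ² = 0.37² + 0.37² + 0.02² + 0.12² + 0.12² = 0.1369 + 0.1369 + 0.0004 + 0.0144 + 0.0144 = 0.3030
B_ordi = 1 / 0.3030 = 3.3003
Highest B → broadest niche (most generalist): Dipodomys merriami (B = 4.04).

Dipodomys merriami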